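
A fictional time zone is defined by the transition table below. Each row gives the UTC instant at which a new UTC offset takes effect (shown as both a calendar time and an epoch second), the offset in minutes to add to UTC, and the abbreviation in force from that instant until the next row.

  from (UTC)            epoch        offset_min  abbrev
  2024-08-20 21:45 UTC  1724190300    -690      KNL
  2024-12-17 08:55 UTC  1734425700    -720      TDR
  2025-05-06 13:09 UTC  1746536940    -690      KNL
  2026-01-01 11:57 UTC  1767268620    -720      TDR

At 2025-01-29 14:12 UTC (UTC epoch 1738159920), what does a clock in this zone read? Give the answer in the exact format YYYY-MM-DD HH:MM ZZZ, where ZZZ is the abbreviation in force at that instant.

2025-01-29 02:12 TDR

Query: 2025-01-29 14:12 UTC
Rule 2/4 (TDR, -12:00): 2024-12-17 08:55 UTC ≤ query < 2025-05-06 13:09 UTC
14·60 + 12 - 720 = 132 min
132 = 0·1440 + 132; 132 = 2·60 + 12 → 02:12, same day
→ 2025-01-29 02:12 TDR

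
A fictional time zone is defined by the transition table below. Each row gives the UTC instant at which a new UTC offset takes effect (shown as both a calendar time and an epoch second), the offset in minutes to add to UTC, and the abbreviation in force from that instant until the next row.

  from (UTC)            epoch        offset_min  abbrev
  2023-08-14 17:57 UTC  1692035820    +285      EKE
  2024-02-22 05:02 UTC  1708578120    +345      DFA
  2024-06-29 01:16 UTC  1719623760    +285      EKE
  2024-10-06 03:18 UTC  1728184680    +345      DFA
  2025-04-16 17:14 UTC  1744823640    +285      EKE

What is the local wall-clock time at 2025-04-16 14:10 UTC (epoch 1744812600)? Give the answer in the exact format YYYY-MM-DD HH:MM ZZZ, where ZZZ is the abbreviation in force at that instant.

Query: 2025-04-16 14:10 UTC
Rule 4/5 (DFA, +05:45): 2024-10-06 03:18 UTC ≤ query < 2025-04-16 17:14 UTC
14·60 + 10 + 345 = 1195 min
1195 = 0·1440 + 1195; 1195 = 19·60 + 55 → 19:55, same day
→ 2025-04-16 19:55 DFA

2025-04-16 19:55 DFA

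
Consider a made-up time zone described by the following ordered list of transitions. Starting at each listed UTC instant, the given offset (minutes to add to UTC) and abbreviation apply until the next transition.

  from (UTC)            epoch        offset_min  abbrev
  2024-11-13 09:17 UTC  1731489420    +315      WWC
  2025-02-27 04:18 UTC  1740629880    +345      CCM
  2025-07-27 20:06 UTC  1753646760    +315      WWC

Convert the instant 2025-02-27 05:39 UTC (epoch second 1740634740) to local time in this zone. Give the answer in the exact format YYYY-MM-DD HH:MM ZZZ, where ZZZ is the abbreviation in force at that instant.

Query: 2025-02-27 05:39 UTC
Rule 2/3 (CCM, +05:45): 2025-02-27 04:18 UTC ≤ query < 2025-07-27 20:06 UTC
5·60 + 39 + 345 = 684 min
684 = 0·1440 + 684; 684 = 11·60 + 24 → 11:24, same day
→ 2025-02-27 11:24 CCM

2025-02-27 11:24 CCM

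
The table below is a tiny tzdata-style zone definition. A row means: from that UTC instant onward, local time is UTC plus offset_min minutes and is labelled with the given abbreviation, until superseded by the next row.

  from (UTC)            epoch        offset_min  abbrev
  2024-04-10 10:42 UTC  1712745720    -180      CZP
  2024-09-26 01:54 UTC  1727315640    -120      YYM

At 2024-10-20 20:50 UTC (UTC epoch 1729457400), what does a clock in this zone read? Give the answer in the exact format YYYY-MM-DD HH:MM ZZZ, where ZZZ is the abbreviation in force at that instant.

Query: 2024-10-20 20:50 UTC
Rule 2/2 (YYM, -02:00): 2024-09-26 01:54 UTC ≤ query < +∞
20·60 + 50 - 120 = 1130 min
1130 = 0·1440 + 1130; 1130 = 18·60 + 50 → 18:50, same day
→ 2024-10-20 18:50 YYM

2024-10-20 18:50 YYM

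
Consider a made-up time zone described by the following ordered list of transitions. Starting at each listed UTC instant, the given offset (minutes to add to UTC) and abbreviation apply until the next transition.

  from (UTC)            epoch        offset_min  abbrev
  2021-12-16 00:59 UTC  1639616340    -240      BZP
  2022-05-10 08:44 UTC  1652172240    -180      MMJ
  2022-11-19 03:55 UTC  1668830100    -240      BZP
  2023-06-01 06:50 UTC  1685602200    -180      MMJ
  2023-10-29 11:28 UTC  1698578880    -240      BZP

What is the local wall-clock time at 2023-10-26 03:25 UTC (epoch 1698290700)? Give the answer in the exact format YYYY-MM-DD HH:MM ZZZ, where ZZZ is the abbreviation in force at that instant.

2023-10-26 00:25 MMJ

Query: 2023-10-26 03:25 UTC
Rule 4/5 (MMJ, -03:00): 2023-06-01 06:50 UTC ≤ query < 2023-10-29 11:28 UTC
3·60 + 25 - 180 = 25 min
25 = 0·1440 + 25; 25 = 0·60 + 25 → 00:25, same day
→ 2023-10-26 00:25 MMJ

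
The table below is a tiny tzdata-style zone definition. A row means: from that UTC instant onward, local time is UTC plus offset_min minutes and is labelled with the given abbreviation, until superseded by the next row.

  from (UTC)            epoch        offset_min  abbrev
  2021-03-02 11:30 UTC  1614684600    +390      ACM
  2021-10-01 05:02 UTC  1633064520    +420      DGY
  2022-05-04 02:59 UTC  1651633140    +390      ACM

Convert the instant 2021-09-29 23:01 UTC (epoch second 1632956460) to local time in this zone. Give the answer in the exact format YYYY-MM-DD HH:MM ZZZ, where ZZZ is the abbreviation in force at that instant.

2021-09-30 05:31 ACM

Query: 2021-09-29 23:01 UTC
Rule 1/3 (ACM, +06:30): 2021-03-02 11:30 UTC ≤ query < 2021-10-01 05:02 UTC
23·60 + 1 + 390 = 1771 min
1771 = 1·1440 + 331; 331 = 5·60 + 31 → 05:31, 2021-09-29 + 1 day = 2021-09-30
→ 2021-09-30 05:31 ACM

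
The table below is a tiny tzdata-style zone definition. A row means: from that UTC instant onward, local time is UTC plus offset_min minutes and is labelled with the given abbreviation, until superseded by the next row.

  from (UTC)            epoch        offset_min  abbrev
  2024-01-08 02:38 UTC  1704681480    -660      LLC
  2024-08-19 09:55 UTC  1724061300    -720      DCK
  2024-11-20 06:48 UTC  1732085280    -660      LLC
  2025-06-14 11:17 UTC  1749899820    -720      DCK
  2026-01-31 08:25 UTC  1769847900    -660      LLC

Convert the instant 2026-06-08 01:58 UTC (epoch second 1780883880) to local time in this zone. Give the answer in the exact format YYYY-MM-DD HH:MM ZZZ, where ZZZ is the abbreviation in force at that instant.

2026-06-07 14:58 LLC

Query: 2026-06-08 01:58 UTC
Rule 5/5 (LLC, -11:00): 2026-01-31 08:25 UTC ≤ query < +∞
1·60 + 58 - 660 = -542 min
-542 = -1·1440 + 898; 898 = 14·60 + 58 → 14:58, 2026-06-08 - 1 day = 2026-06-07
→ 2026-06-07 14:58 LLC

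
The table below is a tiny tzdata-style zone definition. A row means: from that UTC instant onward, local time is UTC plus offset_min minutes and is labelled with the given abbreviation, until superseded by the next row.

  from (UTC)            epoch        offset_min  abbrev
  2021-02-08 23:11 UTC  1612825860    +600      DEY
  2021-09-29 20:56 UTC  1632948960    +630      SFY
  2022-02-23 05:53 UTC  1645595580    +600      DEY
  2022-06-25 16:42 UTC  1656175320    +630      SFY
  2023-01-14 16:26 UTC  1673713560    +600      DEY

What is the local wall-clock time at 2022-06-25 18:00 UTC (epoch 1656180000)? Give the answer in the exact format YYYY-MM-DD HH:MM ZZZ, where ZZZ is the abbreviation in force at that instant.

2022-06-26 04:30 SFY

Query: 2022-06-25 18:00 UTC
Rule 4/5 (SFY, +10:30): 2022-06-25 16:42 UTC ≤ query < 2023-01-14 16:26 UTC
18·60 + 0 + 630 = 1710 min
1710 = 1·1440 + 270; 270 = 4·60 + 30 → 04:30, 2022-06-25 + 1 day = 2022-06-26
→ 2022-06-26 04:30 SFY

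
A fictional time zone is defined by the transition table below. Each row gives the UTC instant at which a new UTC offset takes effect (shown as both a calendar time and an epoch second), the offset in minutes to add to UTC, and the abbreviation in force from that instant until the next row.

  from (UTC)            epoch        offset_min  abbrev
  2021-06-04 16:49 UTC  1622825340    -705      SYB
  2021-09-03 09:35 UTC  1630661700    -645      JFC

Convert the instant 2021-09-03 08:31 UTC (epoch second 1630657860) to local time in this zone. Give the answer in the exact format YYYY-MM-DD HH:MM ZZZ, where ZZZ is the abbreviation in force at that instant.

2021-09-02 20:46 SYB

Query: 2021-09-03 08:31 UTC
Rule 1/2 (SYB, -11:45): 2021-06-04 16:49 UTC ≤ query < 2021-09-03 09:35 UTC
8·60 + 31 - 705 = -194 min
-194 = -1·1440 + 1246; 1246 = 20·60 + 46 → 20:46, 2021-09-03 - 1 day = 2021-09-02
→ 2021-09-02 20:46 SYB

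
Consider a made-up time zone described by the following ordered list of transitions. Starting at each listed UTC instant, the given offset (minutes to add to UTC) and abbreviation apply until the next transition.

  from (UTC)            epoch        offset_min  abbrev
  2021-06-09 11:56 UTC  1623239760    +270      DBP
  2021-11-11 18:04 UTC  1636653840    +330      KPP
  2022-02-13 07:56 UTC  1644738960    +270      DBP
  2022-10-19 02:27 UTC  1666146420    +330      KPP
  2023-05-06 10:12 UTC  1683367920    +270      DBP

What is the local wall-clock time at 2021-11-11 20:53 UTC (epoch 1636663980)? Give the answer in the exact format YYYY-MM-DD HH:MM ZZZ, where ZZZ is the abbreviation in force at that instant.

2021-11-12 02:23 KPP

Query: 2021-11-11 20:53 UTC
Rule 2/5 (KPP, +05:30): 2021-11-11 18:04 UTC ≤ query < 2022-02-13 07:56 UTC
20·60 + 53 + 330 = 1583 min
1583 = 1·1440 + 143; 143 = 2·60 + 23 → 02:23, 2021-11-11 + 1 day = 2021-11-12
→ 2021-11-12 02:23 KPP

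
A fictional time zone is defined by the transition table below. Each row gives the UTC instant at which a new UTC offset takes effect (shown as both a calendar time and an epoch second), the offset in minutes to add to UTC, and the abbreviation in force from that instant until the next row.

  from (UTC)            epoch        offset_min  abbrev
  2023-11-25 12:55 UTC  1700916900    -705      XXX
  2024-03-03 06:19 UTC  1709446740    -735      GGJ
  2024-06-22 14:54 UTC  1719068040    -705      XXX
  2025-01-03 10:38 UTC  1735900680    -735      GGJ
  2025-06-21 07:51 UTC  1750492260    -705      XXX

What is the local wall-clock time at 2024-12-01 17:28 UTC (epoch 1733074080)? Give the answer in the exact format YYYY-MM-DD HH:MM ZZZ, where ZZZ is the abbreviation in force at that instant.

2024-12-01 05:43 XXX

Query: 2024-12-01 17:28 UTC
Rule 3/5 (XXX, -11:45): 2024-06-22 14:54 UTC ≤ query < 2025-01-03 10:38 UTC
17·60 + 28 - 705 = 343 min
343 = 0·1440 + 343; 343 = 5·60 + 43 → 05:43, same day
→ 2024-12-01 05:43 XXX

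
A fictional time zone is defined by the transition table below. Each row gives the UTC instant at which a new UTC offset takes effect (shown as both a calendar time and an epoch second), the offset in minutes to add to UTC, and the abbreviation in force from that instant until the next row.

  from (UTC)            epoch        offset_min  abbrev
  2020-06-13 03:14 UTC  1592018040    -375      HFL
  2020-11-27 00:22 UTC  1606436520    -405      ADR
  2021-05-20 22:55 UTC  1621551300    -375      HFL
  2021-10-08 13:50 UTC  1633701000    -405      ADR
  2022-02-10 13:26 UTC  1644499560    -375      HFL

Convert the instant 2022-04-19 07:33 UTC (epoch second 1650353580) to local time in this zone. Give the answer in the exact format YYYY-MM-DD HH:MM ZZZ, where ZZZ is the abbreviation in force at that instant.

2022-04-19 01:18 HFL

Query: 2022-04-19 07:33 UTC
Rule 5/5 (HFL, -06:15): 2022-02-10 13:26 UTC ≤ query < +∞
7·60 + 33 - 375 = 78 min
78 = 0·1440 + 78; 78 = 1·60 + 18 → 01:18, same day
→ 2022-04-19 01:18 HFL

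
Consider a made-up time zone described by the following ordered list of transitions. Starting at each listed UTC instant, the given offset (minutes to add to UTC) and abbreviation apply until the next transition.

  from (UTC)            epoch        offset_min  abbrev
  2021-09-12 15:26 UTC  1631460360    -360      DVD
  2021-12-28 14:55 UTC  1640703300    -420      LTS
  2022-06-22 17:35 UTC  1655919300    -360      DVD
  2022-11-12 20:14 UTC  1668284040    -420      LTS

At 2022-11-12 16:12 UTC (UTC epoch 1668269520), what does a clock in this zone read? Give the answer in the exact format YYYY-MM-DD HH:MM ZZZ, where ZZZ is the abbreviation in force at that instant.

2022-11-12 10:12 DVD

Query: 2022-11-12 16:12 UTC
Rule 3/4 (DVD, -06:00): 2022-06-22 17:35 UTC ≤ query < 2022-11-12 20:14 UTC
16·60 + 12 - 360 = 612 min
612 = 0·1440 + 612; 612 = 10·60 + 12 → 10:12, same day
→ 2022-11-12 10:12 DVD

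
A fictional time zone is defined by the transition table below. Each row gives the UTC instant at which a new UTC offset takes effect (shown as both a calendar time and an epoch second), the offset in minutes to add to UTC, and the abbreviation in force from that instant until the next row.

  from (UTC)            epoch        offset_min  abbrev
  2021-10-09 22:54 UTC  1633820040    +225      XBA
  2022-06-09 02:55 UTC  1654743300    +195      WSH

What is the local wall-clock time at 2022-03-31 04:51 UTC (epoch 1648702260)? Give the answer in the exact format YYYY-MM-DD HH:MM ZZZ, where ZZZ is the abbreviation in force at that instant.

2022-03-31 08:36 XBA

Query: 2022-03-31 04:51 UTC
Rule 1/2 (XBA, +03:45): 2021-10-09 22:54 UTC ≤ query < 2022-06-09 02:55 UTC
4·60 + 51 + 225 = 516 min
516 = 0·1440 + 516; 516 = 8·60 + 36 → 08:36, same day
→ 2022-03-31 08:36 XBA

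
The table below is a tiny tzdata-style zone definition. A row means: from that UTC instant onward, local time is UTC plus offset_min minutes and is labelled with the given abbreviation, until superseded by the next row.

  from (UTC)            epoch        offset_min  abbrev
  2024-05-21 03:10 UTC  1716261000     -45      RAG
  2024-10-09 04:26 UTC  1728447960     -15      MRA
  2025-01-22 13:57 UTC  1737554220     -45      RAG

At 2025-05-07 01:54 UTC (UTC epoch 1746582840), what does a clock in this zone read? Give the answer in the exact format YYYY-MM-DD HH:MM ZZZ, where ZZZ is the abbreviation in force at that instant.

Query: 2025-05-07 01:54 UTC
Rule 3/3 (RAG, -00:45): 2025-01-22 13:57 UTC ≤ query < +∞
1·60 + 54 - 45 = 69 min
69 = 0·1440 + 69; 69 = 1·60 + 9 → 01:09, same day
→ 2025-05-07 01:09 RAG

2025-05-07 01:09 RAG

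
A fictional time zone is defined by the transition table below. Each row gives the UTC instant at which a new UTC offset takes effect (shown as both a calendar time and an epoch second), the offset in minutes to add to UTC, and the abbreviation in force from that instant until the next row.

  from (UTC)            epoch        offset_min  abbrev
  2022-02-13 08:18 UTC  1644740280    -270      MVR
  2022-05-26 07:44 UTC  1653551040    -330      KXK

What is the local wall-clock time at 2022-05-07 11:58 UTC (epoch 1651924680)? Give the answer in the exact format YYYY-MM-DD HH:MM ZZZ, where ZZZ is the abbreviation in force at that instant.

2022-05-07 07:28 MVR

Query: 2022-05-07 11:58 UTC
Rule 1/2 (MVR, -04:30): 2022-02-13 08:18 UTC ≤ query < 2022-05-26 07:44 UTC
11·60 + 58 - 270 = 448 min
448 = 0·1440 + 448; 448 = 7·60 + 28 → 07:28, same day
→ 2022-05-07 07:28 MVR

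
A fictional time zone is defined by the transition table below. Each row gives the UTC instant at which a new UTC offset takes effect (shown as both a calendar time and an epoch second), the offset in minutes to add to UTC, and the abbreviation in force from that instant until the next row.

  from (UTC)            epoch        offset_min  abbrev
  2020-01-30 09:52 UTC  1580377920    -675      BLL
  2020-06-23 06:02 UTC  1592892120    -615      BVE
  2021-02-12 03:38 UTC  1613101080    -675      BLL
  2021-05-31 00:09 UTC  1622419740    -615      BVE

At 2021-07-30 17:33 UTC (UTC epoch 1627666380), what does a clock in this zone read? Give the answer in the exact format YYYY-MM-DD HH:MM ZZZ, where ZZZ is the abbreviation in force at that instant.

2021-07-30 07:18 BVE

Query: 2021-07-30 17:33 UTC
Rule 4/4 (BVE, -10:15): 2021-05-31 00:09 UTC ≤ query < +∞
17·60 + 33 - 615 = 438 min
438 = 0·1440 + 438; 438 = 7·60 + 18 → 07:18, same day
→ 2021-07-30 07:18 BVE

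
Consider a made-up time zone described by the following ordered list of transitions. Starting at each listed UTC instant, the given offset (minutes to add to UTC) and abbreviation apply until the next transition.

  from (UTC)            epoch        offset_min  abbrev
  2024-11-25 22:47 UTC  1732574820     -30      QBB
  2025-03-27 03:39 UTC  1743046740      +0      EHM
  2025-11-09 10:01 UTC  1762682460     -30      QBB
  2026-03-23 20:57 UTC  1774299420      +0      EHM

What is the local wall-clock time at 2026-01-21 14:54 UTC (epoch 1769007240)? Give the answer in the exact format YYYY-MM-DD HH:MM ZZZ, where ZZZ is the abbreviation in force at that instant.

Query: 2026-01-21 14:54 UTC
Rule 3/4 (QBB, -00:30): 2025-11-09 10:01 UTC ≤ query < 2026-03-23 20:57 UTC
14·60 + 54 - 30 = 864 min
864 = 0·1440 + 864; 864 = 14·60 + 24 → 14:24, same day
→ 2026-01-21 14:24 QBB

2026-01-21 14:24 QBB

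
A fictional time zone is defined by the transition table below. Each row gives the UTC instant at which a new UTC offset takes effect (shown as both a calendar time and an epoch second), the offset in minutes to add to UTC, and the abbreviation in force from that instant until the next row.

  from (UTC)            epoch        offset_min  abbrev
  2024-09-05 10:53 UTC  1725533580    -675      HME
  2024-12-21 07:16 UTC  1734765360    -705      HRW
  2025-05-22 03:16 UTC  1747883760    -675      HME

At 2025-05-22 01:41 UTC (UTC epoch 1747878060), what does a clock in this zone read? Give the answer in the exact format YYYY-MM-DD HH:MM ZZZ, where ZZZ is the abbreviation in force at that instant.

2025-05-21 13:56 HRW

Query: 2025-05-22 01:41 UTC
Rule 2/3 (HRW, -11:45): 2024-12-21 07:16 UTC ≤ query < 2025-05-22 03:16 UTC
1·60 + 41 - 705 = -604 min
-604 = -1·1440 + 836; 836 = 13·60 + 56 → 13:56, 2025-05-22 - 1 day = 2025-05-21
→ 2025-05-21 13:56 HRW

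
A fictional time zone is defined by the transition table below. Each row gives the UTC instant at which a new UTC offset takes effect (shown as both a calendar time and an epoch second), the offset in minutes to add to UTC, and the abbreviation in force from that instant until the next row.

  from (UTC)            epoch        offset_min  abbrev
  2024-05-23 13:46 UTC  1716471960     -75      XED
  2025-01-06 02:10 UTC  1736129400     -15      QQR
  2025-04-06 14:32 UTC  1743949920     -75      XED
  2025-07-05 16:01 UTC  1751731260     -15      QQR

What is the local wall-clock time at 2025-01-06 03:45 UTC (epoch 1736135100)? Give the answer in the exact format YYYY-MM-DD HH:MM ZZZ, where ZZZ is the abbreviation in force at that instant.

Query: 2025-01-06 03:45 UTC
Rule 2/4 (QQR, -00:15): 2025-01-06 02:10 UTC ≤ query < 2025-04-06 14:32 UTC
3·60 + 45 - 15 = 210 min
210 = 0·1440 + 210; 210 = 3·60 + 30 → 03:30, same day
→ 2025-01-06 03:30 QQR

2025-01-06 03:30 QQR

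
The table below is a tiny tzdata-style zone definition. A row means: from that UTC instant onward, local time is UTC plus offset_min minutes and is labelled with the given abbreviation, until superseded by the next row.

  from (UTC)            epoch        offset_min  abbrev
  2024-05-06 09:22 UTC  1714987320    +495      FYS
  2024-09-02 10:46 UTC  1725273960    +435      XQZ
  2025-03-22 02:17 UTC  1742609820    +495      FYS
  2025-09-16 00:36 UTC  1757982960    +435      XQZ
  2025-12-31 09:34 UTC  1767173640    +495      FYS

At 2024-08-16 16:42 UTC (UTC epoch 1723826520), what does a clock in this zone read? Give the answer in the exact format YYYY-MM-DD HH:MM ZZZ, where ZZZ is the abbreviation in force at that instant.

2024-08-17 00:57 FYS

Query: 2024-08-16 16:42 UTC
Rule 1/5 (FYS, +08:15): 2024-05-06 09:22 UTC ≤ query < 2024-09-02 10:46 UTC
16·60 + 42 + 495 = 1497 min
1497 = 1·1440 + 57; 57 = 0·60 + 57 → 00:57, 2024-08-16 + 1 day = 2024-08-17
→ 2024-08-17 00:57 FYS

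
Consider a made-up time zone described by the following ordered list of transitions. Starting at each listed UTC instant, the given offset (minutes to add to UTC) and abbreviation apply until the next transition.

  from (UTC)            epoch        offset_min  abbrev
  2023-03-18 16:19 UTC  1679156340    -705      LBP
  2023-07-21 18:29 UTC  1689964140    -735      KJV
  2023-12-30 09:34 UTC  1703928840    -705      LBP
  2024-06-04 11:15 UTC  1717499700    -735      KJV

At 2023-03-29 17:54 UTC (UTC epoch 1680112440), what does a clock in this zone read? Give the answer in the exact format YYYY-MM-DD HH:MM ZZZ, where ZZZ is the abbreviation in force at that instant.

Query: 2023-03-29 17:54 UTC
Rule 1/4 (LBP, -11:45): 2023-03-18 16:19 UTC ≤ query < 2023-07-21 18:29 UTC
17·60 + 54 - 705 = 369 min
369 = 0·1440 + 369; 369 = 6·60 + 9 → 06:09, same day
→ 2023-03-29 06:09 LBP

2023-03-29 06:09 LBP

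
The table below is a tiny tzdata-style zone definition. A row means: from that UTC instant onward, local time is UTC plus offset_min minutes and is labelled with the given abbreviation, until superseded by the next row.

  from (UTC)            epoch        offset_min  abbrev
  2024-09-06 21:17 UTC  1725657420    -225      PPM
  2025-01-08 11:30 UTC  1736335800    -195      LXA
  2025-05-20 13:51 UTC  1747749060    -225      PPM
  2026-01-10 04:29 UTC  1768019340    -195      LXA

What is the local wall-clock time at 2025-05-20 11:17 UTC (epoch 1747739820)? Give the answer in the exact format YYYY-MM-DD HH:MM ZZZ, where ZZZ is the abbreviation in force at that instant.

Query: 2025-05-20 11:17 UTC
Rule 2/4 (LXA, -03:15): 2025-01-08 11:30 UTC ≤ query < 2025-05-20 13:51 UTC
11·60 + 17 - 195 = 482 min
482 = 0·1440 + 482; 482 = 8·60 + 2 → 08:02, same day
→ 2025-05-20 08:02 LXA

2025-05-20 08:02 LXA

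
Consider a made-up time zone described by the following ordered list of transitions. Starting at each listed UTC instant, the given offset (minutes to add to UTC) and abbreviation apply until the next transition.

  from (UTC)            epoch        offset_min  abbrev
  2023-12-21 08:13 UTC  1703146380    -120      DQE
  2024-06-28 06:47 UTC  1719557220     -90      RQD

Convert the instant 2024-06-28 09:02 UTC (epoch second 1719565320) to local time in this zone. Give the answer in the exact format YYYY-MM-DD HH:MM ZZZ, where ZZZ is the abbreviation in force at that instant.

Query: 2024-06-28 09:02 UTC
Rule 2/2 (RQD, -01:30): 2024-06-28 06:47 UTC ≤ query < +∞
9·60 + 2 - 90 = 452 min
452 = 0·1440 + 452; 452 = 7·60 + 32 → 07:32, same day
→ 2024-06-28 07:32 RQD

2024-06-28 07:32 RQD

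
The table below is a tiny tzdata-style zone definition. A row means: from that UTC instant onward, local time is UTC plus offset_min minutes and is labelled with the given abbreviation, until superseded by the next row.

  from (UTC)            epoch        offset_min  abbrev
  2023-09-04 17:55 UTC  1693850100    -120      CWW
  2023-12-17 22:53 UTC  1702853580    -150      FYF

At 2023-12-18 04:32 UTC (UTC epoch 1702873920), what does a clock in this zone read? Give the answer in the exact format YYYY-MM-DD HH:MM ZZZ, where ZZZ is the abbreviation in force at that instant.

2023-12-18 02:02 FYF

Query: 2023-12-18 04:32 UTC
Rule 2/2 (FYF, -02:30): 2023-12-17 22:53 UTC ≤ query < +∞
4·60 + 32 - 150 = 122 min
122 = 0·1440 + 122; 122 = 2·60 + 2 → 02:02, same day
→ 2023-12-18 02:02 FYF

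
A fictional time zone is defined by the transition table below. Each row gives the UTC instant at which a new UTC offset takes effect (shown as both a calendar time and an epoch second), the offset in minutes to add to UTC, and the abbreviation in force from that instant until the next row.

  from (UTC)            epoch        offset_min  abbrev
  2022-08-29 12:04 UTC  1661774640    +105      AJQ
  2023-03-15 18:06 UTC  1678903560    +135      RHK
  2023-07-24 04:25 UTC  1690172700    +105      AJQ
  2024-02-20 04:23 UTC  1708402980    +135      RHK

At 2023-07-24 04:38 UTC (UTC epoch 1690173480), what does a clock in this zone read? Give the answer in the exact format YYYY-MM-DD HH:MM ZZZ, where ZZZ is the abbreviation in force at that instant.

Query: 2023-07-24 04:38 UTC
Rule 3/4 (AJQ, +01:45): 2023-07-24 04:25 UTC ≤ query < 2024-02-20 04:23 UTC
4·60 + 38 + 105 = 383 min
383 = 0·1440 + 383; 383 = 6·60 + 23 → 06:23, same day
→ 2023-07-24 06:23 AJQ

2023-07-24 06:23 AJQ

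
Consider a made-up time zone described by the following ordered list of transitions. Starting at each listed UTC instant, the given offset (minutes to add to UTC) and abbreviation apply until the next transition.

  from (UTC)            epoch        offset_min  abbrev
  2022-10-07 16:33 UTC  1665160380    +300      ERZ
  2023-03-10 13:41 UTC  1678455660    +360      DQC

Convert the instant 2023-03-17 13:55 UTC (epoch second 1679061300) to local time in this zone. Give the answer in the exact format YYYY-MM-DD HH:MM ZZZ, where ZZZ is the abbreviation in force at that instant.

Query: 2023-03-17 13:55 UTC
Rule 2/2 (DQC, +06:00): 2023-03-10 13:41 UTC ≤ query < +∞
13·60 + 55 + 360 = 1195 min
1195 = 0·1440 + 1195; 1195 = 19·60 + 55 → 19:55, same day
→ 2023-03-17 19:55 DQC

2023-03-17 19:55 DQC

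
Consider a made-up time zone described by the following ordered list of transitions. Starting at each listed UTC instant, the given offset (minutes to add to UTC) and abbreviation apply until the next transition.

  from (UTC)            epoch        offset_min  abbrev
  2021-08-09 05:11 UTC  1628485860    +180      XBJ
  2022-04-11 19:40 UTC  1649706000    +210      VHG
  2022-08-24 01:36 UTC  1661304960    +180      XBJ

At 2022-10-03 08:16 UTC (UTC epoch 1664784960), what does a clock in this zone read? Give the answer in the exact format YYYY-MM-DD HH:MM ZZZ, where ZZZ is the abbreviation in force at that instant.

Query: 2022-10-03 08:16 UTC
Rule 3/3 (XBJ, +03:00): 2022-08-24 01:36 UTC ≤ query < +∞
8·60 + 16 + 180 = 676 min
676 = 0·1440 + 676; 676 = 11·60 + 16 → 11:16, same day
→ 2022-10-03 11:16 XBJ

2022-10-03 11:16 XBJ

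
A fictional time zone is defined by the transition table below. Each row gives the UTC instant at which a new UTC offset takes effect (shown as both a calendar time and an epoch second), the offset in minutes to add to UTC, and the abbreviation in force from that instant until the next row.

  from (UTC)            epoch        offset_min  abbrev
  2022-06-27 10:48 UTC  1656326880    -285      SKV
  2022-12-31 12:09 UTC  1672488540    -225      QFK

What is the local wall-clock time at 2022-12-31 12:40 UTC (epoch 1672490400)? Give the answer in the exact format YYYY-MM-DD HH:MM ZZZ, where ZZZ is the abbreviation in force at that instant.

Query: 2022-12-31 12:40 UTC
Rule 2/2 (QFK, -03:45): 2022-12-31 12:09 UTC ≤ query < +∞
12·60 + 40 - 225 = 535 min
535 = 0·1440 + 535; 535 = 8·60 + 55 → 08:55, same day
→ 2022-12-31 08:55 QFK

2022-12-31 08:55 QFK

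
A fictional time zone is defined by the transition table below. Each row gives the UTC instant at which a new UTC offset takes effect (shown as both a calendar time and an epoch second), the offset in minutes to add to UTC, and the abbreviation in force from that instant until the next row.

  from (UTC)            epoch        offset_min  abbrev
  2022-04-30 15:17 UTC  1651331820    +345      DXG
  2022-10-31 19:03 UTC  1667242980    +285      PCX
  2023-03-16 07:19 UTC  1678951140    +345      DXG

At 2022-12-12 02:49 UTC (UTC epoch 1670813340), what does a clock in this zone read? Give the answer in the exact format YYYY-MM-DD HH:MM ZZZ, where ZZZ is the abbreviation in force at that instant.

2022-12-12 07:34 PCX

Query: 2022-12-12 02:49 UTC
Rule 2/3 (PCX, +04:45): 2022-10-31 19:03 UTC ≤ query < 2023-03-16 07:19 UTC
2·60 + 49 + 285 = 454 min
454 = 0·1440 + 454; 454 = 7·60 + 34 → 07:34, same day
→ 2022-12-12 07:34 PCX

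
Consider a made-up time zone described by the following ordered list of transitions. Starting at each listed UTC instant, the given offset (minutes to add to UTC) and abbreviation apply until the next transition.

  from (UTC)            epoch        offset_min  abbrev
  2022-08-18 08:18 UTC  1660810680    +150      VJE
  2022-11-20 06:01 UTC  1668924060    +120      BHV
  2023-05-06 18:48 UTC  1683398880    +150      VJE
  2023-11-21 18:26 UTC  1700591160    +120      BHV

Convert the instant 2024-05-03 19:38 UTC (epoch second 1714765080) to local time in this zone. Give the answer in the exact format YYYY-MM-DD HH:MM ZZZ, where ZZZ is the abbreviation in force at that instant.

2024-05-03 21:38 BHV

Query: 2024-05-03 19:38 UTC
Rule 4/4 (BHV, +02:00): 2023-11-21 18:26 UTC ≤ query < +∞
19·60 + 38 + 120 = 1298 min
1298 = 0·1440 + 1298; 1298 = 21·60 + 38 → 21:38, same day
→ 2024-05-03 21:38 BHV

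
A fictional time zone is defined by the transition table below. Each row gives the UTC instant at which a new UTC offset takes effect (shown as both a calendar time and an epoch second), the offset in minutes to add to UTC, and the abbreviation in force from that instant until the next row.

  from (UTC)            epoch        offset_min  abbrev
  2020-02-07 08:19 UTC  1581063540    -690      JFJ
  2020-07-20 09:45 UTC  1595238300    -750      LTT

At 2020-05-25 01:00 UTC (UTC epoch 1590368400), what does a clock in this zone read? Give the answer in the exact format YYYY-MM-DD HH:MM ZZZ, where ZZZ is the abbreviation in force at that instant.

2020-05-24 13:30 JFJ

Query: 2020-05-25 01:00 UTC
Rule 1/2 (JFJ, -11:30): 2020-02-07 08:19 UTC ≤ query < 2020-07-20 09:45 UTC
1·60 + 0 - 690 = -630 min
-630 = -1·1440 + 810; 810 = 13·60 + 30 → 13:30, 2020-05-25 - 1 day = 2020-05-24
→ 2020-05-24 13:30 JFJ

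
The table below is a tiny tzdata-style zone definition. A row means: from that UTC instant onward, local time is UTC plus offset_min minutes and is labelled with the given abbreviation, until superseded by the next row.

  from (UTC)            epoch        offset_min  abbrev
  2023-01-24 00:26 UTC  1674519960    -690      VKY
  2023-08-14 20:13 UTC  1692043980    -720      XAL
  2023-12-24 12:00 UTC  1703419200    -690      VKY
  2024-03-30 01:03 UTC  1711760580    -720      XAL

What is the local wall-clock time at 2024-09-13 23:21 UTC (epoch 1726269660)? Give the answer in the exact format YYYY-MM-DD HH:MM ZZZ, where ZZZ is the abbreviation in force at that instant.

2024-09-13 11:21 XAL

Query: 2024-09-13 23:21 UTC
Rule 4/4 (XAL, -12:00): 2024-03-30 01:03 UTC ≤ query < +∞
23·60 + 21 - 720 = 681 min
681 = 0·1440 + 681; 681 = 11·60 + 21 → 11:21, same day
→ 2024-09-13 11:21 XAL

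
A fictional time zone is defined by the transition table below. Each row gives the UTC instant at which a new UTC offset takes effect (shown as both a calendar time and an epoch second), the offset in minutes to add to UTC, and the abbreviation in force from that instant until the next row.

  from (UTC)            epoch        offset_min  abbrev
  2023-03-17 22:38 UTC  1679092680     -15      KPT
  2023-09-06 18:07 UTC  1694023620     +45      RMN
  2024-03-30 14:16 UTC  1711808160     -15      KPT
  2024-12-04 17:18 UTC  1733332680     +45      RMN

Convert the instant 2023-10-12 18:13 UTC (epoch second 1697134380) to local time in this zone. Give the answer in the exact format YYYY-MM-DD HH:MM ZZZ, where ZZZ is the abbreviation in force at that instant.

2023-10-12 18:58 RMN

Query: 2023-10-12 18:13 UTC
Rule 2/4 (RMN, +00:45): 2023-09-06 18:07 UTC ≤ query < 2024-03-30 14:16 UTC
18·60 + 13 + 45 = 1138 min
1138 = 0·1440 + 1138; 1138 = 18·60 + 58 → 18:58, same day
→ 2023-10-12 18:58 RMN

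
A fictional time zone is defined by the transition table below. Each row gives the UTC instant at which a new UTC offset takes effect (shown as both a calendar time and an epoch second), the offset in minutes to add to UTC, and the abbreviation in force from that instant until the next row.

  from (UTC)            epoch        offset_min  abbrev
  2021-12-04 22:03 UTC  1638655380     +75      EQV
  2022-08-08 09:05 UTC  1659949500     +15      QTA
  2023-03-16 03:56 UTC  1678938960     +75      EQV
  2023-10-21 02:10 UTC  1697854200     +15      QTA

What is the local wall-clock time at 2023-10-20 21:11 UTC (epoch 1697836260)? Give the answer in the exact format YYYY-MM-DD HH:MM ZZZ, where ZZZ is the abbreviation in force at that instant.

2023-10-20 22:26 EQV

Query: 2023-10-20 21:11 UTC
Rule 3/4 (EQV, +01:15): 2023-03-16 03:56 UTC ≤ query < 2023-10-21 02:10 UTC
21·60 + 11 + 75 = 1346 min
1346 = 0·1440 + 1346; 1346 = 22·60 + 26 → 22:26, same day
→ 2023-10-20 22:26 EQV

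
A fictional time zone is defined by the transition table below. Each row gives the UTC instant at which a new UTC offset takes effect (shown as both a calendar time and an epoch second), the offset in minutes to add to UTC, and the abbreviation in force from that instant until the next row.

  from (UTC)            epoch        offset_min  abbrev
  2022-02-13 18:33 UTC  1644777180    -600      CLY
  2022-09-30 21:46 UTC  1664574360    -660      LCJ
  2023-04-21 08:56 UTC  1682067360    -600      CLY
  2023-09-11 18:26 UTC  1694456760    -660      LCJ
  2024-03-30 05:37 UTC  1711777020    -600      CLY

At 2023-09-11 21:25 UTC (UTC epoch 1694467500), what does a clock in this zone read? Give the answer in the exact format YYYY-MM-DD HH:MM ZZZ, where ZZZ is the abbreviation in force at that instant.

2023-09-11 10:25 LCJ

Query: 2023-09-11 21:25 UTC
Rule 4/5 (LCJ, -11:00): 2023-09-11 18:26 UTC ≤ query < 2024-03-30 05:37 UTC
21·60 + 25 - 660 = 625 min
625 = 0·1440 + 625; 625 = 10·60 + 25 → 10:25, same day
→ 2023-09-11 10:25 LCJ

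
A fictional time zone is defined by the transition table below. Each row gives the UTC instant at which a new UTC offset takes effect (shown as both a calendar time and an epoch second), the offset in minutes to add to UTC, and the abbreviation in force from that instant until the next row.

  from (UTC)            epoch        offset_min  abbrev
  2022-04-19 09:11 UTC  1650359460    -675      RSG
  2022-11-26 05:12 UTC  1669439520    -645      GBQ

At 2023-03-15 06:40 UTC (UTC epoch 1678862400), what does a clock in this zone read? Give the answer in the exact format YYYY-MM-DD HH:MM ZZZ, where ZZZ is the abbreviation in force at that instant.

Query: 2023-03-15 06:40 UTC
Rule 2/2 (GBQ, -10:45): 2022-11-26 05:12 UTC ≤ query < +∞
6·60 + 40 - 645 = -245 min
-245 = -1·1440 + 1195; 1195 = 19·60 + 55 → 19:55, 2023-03-15 - 1 day = 2023-03-14
→ 2023-03-14 19:55 GBQ

2023-03-14 19:55 GBQ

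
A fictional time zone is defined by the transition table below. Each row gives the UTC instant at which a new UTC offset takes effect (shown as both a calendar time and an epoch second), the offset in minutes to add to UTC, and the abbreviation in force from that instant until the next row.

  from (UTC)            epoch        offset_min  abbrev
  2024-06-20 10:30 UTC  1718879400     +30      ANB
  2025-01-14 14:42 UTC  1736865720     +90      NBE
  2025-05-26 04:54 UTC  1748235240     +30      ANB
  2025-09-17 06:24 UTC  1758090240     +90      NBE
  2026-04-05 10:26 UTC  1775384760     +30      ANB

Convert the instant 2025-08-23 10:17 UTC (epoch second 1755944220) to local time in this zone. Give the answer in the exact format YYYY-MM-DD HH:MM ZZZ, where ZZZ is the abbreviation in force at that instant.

Query: 2025-08-23 10:17 UTC
Rule 3/5 (ANB, +00:30): 2025-05-26 04:54 UTC ≤ query < 2025-09-17 06:24 UTC
10·60 + 17 + 30 = 647 min
647 = 0·1440 + 647; 647 = 10·60 + 47 → 10:47, same day
→ 2025-08-23 10:47 ANB

2025-08-23 10:47 ANB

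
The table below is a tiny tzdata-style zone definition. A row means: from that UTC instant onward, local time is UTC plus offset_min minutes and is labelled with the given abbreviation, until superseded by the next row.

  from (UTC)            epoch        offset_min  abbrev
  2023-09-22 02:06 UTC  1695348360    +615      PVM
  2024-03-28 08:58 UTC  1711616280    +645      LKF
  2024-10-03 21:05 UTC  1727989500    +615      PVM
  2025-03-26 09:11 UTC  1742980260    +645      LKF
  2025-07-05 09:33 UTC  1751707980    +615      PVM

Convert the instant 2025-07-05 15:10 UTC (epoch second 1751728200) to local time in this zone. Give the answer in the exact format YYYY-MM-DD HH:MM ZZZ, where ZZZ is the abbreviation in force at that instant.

2025-07-06 01:25 PVM

Query: 2025-07-05 15:10 UTC
Rule 5/5 (PVM, +10:15): 2025-07-05 09:33 UTC ≤ query < +∞
15·60 + 10 + 615 = 1525 min
1525 = 1·1440 + 85; 85 = 1·60 + 25 → 01:25, 2025-07-05 + 1 day = 2025-07-06
→ 2025-07-06 01:25 PVM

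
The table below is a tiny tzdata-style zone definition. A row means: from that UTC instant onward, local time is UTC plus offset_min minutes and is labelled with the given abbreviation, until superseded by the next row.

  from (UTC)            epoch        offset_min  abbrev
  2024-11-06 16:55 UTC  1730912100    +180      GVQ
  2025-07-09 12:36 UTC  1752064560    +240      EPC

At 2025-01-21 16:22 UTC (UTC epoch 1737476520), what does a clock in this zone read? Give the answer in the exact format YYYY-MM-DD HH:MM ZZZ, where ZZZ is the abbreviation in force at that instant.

Query: 2025-01-21 16:22 UTC
Rule 1/2 (GVQ, +03:00): 2024-11-06 16:55 UTC ≤ query < 2025-07-09 12:36 UTC
16·60 + 22 + 180 = 1162 min
1162 = 0·1440 + 1162; 1162 = 19·60 + 22 → 19:22, same day
→ 2025-01-21 19:22 GVQ

2025-01-21 19:22 GVQ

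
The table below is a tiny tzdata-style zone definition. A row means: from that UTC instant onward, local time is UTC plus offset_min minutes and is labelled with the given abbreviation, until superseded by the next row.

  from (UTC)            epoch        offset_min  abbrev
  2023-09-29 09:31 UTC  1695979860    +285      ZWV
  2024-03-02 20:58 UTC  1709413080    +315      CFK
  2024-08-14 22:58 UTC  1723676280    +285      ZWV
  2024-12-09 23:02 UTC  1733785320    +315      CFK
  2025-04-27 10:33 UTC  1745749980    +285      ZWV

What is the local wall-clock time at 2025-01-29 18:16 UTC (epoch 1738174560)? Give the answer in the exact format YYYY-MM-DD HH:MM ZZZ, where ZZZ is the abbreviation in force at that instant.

2025-01-29 23:31 CFK

Query: 2025-01-29 18:16 UTC
Rule 4/5 (CFK, +05:15): 2024-12-09 23:02 UTC ≤ query < 2025-04-27 10:33 UTC
18·60 + 16 + 315 = 1411 min
1411 = 0·1440 + 1411; 1411 = 23·60 + 31 → 23:31, same day
→ 2025-01-29 23:31 CFK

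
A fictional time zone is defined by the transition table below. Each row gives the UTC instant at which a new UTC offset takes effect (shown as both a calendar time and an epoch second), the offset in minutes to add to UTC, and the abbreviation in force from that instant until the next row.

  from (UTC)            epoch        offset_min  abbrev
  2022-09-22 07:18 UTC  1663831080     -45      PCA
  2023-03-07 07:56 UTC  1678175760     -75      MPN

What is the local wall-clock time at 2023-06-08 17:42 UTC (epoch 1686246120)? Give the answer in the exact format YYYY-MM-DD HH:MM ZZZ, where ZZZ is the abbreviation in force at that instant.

Query: 2023-06-08 17:42 UTC
Rule 2/2 (MPN, -01:15): 2023-03-07 07:56 UTC ≤ query < +∞
17·60 + 42 - 75 = 987 min
987 = 0·1440 + 987; 987 = 16·60 + 27 → 16:27, same day
→ 2023-06-08 16:27 MPN

2023-06-08 16:27 MPN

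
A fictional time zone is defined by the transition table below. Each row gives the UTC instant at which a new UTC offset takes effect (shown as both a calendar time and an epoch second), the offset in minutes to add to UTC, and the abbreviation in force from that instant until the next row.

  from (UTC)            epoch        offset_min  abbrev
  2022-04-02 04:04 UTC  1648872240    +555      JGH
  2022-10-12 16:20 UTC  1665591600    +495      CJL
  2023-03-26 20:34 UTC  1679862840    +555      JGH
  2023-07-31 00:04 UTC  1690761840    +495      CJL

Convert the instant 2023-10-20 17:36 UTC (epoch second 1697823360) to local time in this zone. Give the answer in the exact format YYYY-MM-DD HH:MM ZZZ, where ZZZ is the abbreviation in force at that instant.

Query: 2023-10-20 17:36 UTC
Rule 4/4 (CJL, +08:15): 2023-07-31 00:04 UTC ≤ query < +∞
17·60 + 36 + 495 = 1551 min
1551 = 1·1440 + 111; 111 = 1·60 + 51 → 01:51, 2023-10-20 + 1 day = 2023-10-21
→ 2023-10-21 01:51 CJL

2023-10-21 01:51 CJL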